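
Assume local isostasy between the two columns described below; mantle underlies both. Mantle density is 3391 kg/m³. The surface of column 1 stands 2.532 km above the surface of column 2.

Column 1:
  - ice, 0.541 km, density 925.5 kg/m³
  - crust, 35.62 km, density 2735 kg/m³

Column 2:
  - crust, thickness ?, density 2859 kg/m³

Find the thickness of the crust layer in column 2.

Take the compensation level at the base of the deeper column (depth z_c below the surface of column 1) and equate Σ ρ_i t_i down to z_c; mantle fills any gap and the z_c terms cancel.
Column 1: 0.541×925.5 + 35.62×2735 + (z_c − 36.161)×3391
Column 2: 2.532×0 + x×2859 + (z_c − 2.532 − 0 − x)×3391
The z_c×3391 term appears on both sides and cancels. Collect the known terms of each column as K = Σ(ρt)_known − 3391 × (depth of known layers): K_1 = 97921.3955 − 3391×36.161 = −24700.5555; K_2 = 0 − 3391×(2.532 + 0) = −8586.012.
Balance: K_1 = K_2 − x×(3391 − 2859), so x = (K_2 − K_1)/(3391 − 2859) = 16114.5/532 = 30.3 km.

30.3 km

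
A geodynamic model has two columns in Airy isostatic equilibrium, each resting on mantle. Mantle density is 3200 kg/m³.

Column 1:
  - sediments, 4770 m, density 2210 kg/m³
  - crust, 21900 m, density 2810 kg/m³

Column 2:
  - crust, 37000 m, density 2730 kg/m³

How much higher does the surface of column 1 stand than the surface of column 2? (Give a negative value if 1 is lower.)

−1290 m

For any compensation level in the mantle, the mantle terms cancel and isostasy reduces to e = (Σt_1 − Σt_2) − (Σ(ρt)_1 − Σ(ρt)_2) / ρ_m.
Σt_1 = 26670 m; Σt_2 = 37000 m; Σ(ρt)_1 = 72080700; Σ(ρt)_2 = 101010000 (in m·kg/m³).
e = (26670 − 37000) − (72080700 − 101010000) / 3200 = −1290 m.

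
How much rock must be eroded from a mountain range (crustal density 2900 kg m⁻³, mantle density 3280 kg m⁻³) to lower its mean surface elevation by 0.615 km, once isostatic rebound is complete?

5.31 km

Net drop Δ = e − u = e − e ρ_c/ρ_m = e (ρ_m − ρ_c)/ρ_m.
e = Δ ρ_m/(ρ_m − ρ_c) = 0.615 km × 3280/380 = 5.31 km.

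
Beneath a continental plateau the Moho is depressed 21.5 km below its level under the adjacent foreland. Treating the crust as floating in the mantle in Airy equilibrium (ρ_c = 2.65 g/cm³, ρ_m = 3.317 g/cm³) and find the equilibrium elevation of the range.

Isostatic balance requires: ρ_c h = (ρ_m − ρ_c) r.
h = r (ρ_m − ρ_c) / ρ_c = 21.5 km × (3.317 − 2.65) / 2.65 = 5.41 km.

5.41 km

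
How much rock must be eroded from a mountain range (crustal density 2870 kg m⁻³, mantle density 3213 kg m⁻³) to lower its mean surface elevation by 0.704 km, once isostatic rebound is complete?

6.59 km

Net drop Δ = e − u = e − e ρ_c/ρ_m = e (ρ_m − ρ_c)/ρ_m.
e = Δ ρ_m/(ρ_m − ρ_c) = 0.704 km × 3213/343 = 6.59 km.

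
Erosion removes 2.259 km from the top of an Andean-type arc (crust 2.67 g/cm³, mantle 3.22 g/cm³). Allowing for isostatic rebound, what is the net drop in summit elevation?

0.386 km

Rebound u = e ρ_c/ρ_m = 2.259 km × 2.67/3.22 = 1.873 km.
Net surface drop = e − u = 2.259 km − 1.873 km = e (ρ_m − ρ_c)/ρ_m = 0.386 km.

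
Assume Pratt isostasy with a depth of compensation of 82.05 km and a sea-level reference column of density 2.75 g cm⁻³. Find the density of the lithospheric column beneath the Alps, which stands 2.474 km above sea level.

2.67 g cm⁻³

Pratt balance: ρ_ref D = ρ (D + h).
ρ = ρ_ref D/(D + h) = 2.75 × 82.05 km/(82.05 km + 2.474 km) = 2.67 g cm⁻³.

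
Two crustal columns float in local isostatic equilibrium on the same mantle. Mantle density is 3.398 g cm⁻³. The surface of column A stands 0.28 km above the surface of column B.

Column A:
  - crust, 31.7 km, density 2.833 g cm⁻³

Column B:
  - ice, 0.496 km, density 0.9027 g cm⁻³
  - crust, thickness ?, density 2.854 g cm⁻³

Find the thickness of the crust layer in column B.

28.9 km

Take the compensation level at the base of the deeper column (depth z_c below the surface of column A) and equate Σ ρ_i t_i down to z_c; mantle fills any gap and the z_c terms cancel.
Column A: 31.7×2.833 + (z_c − 31.7)×3.398
Column B: 0.28×0 + 0.496×0.9027 + x×2.854 + (z_c − 0.28 − 0.496 − x)×3.398
The z_c×3.398 term appears on both sides and cancels. Collect the known terms of each column as K = Σ(ρt)_known − 3.398 × (depth of known layers): K_A = 89.8061 − 3.398×31.7 = −17.9105; K_B = 0.4477392 − 3.398×(0.28 + 0.496) = −2.1891088.
Balance: K_A = K_B − x×(3.398 − 2.854), so x = (K_B − K_A)/(3.398 − 2.854) = 15.7214/0.544 = 28.9 km.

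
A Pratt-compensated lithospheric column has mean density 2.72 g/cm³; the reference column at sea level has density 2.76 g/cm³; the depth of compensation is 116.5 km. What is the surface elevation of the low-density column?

1.71 km

ρ_ref D = ρ (D + h) → h = D (ρ_ref − ρ)/ρ.
h = 116.5 km × (2.76 − 2.72)/2.72 = 1.71 km.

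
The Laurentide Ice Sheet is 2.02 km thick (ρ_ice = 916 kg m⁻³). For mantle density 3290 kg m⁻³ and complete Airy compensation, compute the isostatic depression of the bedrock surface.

By Archimedes' principle applied to the lithosphere: the ice load ρ_ice t is balanced by mantle displaced below, ρ_m s.
s = t ρ_ice / ρ_m = 2.02 km × 916/3290 = 0.562 km.

0.562 km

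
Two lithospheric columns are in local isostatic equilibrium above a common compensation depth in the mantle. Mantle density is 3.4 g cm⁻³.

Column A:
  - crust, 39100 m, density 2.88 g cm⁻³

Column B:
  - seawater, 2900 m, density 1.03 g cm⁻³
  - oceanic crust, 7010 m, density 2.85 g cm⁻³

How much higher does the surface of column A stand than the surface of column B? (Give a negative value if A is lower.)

For any compensation level in the mantle, the mantle terms cancel and isostasy reduces to e = (Σt_A − Σt_B) − (Σ(ρt)_A − Σ(ρt)_B) / ρ_m.
Σt_A = 39100 m; Σt_B = 9910 m; Σ(ρt)_A = 112608; Σ(ρt)_B = 22965.5 (in m·g cm⁻³).
e = (39100 − 9910) − (112608 − 22965.5) / 3.4 = 2820 m.

2820 m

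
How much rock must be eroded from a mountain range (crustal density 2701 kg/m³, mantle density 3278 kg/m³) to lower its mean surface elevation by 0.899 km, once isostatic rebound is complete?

5.11 km

Net drop Δ = e − u = e − e ρ_c/ρ_m = e (ρ_m − ρ_c)/ρ_m.
e = Δ ρ_m/(ρ_m − ρ_c) = 0.899 km × 3278/577 = 5.11 km.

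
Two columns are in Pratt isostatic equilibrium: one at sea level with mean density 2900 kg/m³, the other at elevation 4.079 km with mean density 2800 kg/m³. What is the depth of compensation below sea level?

ρ_ref D = ρ (D + h) → D (ρ_ref − ρ) = ρ h.
D = ρ h/(ρ_ref − ρ) = 2800 × 4.079 km/(2900 − 2800) = 114 km.

114 km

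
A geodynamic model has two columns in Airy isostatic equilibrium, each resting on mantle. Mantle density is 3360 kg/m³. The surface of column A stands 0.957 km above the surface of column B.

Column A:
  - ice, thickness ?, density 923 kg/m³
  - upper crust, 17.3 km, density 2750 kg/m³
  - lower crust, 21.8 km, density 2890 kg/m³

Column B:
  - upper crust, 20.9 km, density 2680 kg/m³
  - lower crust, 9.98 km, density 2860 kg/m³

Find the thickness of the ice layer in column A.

0.664 km

Take the compensation level at the base of the deeper column (depth z_c below the surface of column A) and equate Σ ρ_i t_i down to z_c; mantle fills any gap and the z_c terms cancel.
Column A: x×923 + 17.3×2750 + 21.8×2890 + (z_c − 39.1 − x)×3360
Column B: 0.957×0 + 20.9×2680 + 9.98×2860 + (z_c − 0.957 − 30.88)×3360
The z_c×3360 term appears on both sides and cancels. Collect the known terms of each column as K = Σ(ρt)_known − 3360 × (depth of known layers): K_A = 110577 − 3360×39.1 = −20799; K_B = 84554.8 − 3360×(0.957 + 30.88) = −22417.52.
Balance: K_A − x×(3360 − 923) = K_B, so x = (K_A − K_B)/(3360 − 923) = 1618.52/2437 = 0.664 km.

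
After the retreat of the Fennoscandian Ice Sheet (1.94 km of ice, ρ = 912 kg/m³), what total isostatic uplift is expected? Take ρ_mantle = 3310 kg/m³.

0.535 km

Removing the load lets mantle flow back in; uplift u satisfies ρ_ice t = ρ_m u.
u = t ρ_ice/ρ_m = 1.94 km × 912/3310 = 0.535 km.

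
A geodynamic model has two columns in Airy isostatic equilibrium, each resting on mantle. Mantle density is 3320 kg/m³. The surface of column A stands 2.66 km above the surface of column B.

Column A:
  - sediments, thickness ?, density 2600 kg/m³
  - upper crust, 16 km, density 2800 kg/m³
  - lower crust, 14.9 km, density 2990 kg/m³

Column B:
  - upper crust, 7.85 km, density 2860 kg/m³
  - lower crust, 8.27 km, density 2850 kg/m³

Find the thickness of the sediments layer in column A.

4.29 km

Take the compensation level at the base of the deeper column (depth z_c below the surface of column A) and equate Σ ρ_i t_i down to z_c; mantle fills any gap and the z_c terms cancel.
Column A: x×2600 + 16×2800 + 14.9×2990 + (z_c − 30.9 − x)×3320
Column B: 2.66×0 + 7.85×2860 + 8.27×2850 + (z_c − 2.66 − 16.12)×3320
The z_c×3320 term appears on both sides and cancels. Collect the known terms of each column as K = Σ(ρt)_known − 3320 × (depth of known layers): K_A = 89351 − 3320×30.9 = −13237; K_B = 46020.5 − 3320×(2.66 + 16.12) = −16329.1.
Balance: K_A − x×(3320 − 2600) = K_B, so x = (K_A − K_B)/(3320 − 2600) = 3092.1/720 = 4.29 km.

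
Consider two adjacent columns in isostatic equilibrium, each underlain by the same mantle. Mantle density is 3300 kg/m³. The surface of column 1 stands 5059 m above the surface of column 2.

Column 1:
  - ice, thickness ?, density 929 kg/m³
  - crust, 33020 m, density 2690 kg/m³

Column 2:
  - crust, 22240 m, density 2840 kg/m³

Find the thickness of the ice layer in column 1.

2860 m

Take the compensation level at the base of the deeper column (depth z_c below the surface of column 1) and equate Σ ρ_i t_i down to z_c; mantle fills any gap and the z_c terms cancel.
Column 1: x×929 + 33020×2690 + (z_c − 33020 − x)×3300
Column 2: 5059×0 + 22240×2840 + (z_c − 5059 − 22240)×3300
The z_c×3300 term appears on both sides and cancels. Collect the known terms of each column as K = Σ(ρt)_known − 3300 × (depth of known layers): K_1 = 88823800 − 3300×33020 = −20142200; K_2 = 63161600 − 3300×(5059 + 22240) = −26925100.
Balance: K_1 − x×(3300 − 929) = K_2, so x = (K_1 − K_2)/(3300 − 929) = 6782900/2371 = 2860 m.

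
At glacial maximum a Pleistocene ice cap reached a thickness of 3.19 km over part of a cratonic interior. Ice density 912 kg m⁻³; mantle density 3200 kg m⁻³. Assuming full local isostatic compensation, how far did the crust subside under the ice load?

0.909 km

Balancing pressure at the compensation depth: the ice load ρ_ice t is balanced by mantle displaced below, ρ_m s.
s = t ρ_ice / ρ_m = 3.19 km × 912/3200 = 0.909 km.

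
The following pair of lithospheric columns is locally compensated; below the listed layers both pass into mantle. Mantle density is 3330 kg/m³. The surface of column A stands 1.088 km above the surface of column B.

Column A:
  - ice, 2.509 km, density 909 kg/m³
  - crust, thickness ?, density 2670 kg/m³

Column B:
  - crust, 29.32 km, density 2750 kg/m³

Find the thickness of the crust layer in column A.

22.1 km

Take the compensation level at the base of the deeper column (depth z_c below the surface of column A) and equate Σ ρ_i t_i down to z_c; mantle fills any gap and the z_c terms cancel.
Column A: 2.509×909 + x×2670 + (z_c − 2.509 − x)×3330
Column B: 1.088×0 + 29.32×2750 + (z_c − 1.088 − 29.32)×3330
The z_c×3330 term appears on both sides and cancels. Collect the known terms of each column as K = Σ(ρt)_known − 3330 × (depth of known layers): K_A = 2280.681 − 3330×2.509 = −6074.289; K_B = 80630 − 3330×(1.088 + 29.32) = −20628.64.
Balance: K_A − x×(3330 − 2670) = K_B, so x = (K_A − K_B)/(3330 − 2670) = 14554.4/660 = 22.1 km.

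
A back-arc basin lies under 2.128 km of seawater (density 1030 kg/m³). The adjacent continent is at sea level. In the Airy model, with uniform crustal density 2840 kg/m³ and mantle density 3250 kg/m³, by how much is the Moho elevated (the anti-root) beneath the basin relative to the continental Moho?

9.39 km

For local isostatic compensation: replacing crust with seawater at the top is compensated by replacing crust with mantle at the base: d (ρ_c − ρ_w) = a (ρ_m − ρ_c).
a = d (ρ_c − ρ_w)/(ρ_m − ρ_c) = 2.128 km × 1810/410 = 9.39 km.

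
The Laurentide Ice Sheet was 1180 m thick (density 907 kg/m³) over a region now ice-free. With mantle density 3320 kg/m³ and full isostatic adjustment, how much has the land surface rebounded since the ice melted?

322 m

Removing the load lets mantle flow back in; uplift u satisfies ρ_ice t = ρ_m u.
u = t ρ_ice/ρ_m = 1180 m × 907/3320 = 322 m.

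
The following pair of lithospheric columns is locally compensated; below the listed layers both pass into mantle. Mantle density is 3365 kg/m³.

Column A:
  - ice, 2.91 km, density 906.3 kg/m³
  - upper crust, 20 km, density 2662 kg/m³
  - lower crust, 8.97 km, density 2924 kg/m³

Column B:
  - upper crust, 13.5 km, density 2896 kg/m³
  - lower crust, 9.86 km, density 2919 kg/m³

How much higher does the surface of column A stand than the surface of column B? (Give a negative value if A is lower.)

For any compensation level in the mantle, the mantle terms cancel and isostasy reduces to e = (Σt_A − Σt_B) − (Σ(ρt)_A − Σ(ρt)_B) / ρ_m.
Σt_A = 31.88 km; Σt_B = 23.36 km; Σ(ρt)_A = 82105.613; Σ(ρt)_B = 67877.34 (in km·kg/m³).
e = (31.88 − 23.36) − (82105.613 − 67877.34) / 3365 = 4.29 km.

4.29 km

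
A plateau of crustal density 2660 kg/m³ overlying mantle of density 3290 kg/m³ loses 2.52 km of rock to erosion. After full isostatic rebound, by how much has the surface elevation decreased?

Rebound u = e ρ_c/ρ_m = 2.52 km × 2660/3290 = 2.037 km.
Net surface drop = e − u = 2.52 km − 2.037 km = e (ρ_m − ρ_c)/ρ_m = 0.483 km.

0.483 km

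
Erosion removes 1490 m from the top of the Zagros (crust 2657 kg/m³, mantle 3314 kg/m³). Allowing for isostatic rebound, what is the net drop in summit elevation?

295 m

Rebound u = e ρ_c/ρ_m = 1490 m × 2657/3314 = 1195 m.
Net surface drop = e − u = 1490 m − 1195 m = e (ρ_m − ρ_c)/ρ_m = 295 m.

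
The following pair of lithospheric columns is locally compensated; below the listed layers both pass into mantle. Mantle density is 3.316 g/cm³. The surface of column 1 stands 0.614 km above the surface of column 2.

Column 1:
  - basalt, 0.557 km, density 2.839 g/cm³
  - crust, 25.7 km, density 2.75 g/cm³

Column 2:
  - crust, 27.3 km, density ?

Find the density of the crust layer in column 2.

Take the compensation level at the base of the deeper column (depth z_c below the surface of column 1) and equate Σ ρ_i t_i down to z_c; mantle fills any gap and the z_c terms cancel.
Column 1: 0.557×2.839 + 25.7×2.75 + (z_c − 26.257)×3.316
Column 2: 0.614×0 + 27.3×ρ + (z_c − 0.614 − 27.3)×3.316
The z_c×3.316 term appears on both sides and cancels. Collect the known terms of each column as K = Σ(ρt)_known − 3.316 × (depth of known layers): K_1 = 72.256323 − 3.316×26.257 = −14.811889; K_2 = 0 − 3.316×(0.614 + 27.3) = −92.562824.
Balance: K_1 = K_2 + 27.3×ρ, so ρ = (K_1 − K_2)/27.3 = 77.7509/27.3 = 2.85 g/cm³.

2.85 g/cm³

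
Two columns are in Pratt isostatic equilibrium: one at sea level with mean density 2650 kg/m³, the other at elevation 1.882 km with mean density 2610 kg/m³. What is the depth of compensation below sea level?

123 km

ρ_ref D = ρ (D + h) → D (ρ_ref − ρ) = ρ h.
D = ρ h/(ρ_ref − ρ) = 2610 × 1.882 km/(2650 − 2610) = 123 km.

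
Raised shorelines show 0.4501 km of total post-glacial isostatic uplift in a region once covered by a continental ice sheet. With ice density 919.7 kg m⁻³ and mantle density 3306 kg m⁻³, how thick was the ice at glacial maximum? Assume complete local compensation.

u = t ρ_ice/ρ_m → t = u ρ_m/ρ_ice = 0.4501 km × 3306/919.7 = 1.62 km.

1.62 km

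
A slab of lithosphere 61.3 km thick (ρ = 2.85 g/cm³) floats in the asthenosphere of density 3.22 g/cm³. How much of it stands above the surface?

Floating equilibrium: submerged depth d = t ρ_obj/ρ_fluid = 61.3 km × 2.85/3.22 = 54.26 km.
Freeboard = t − d = 61.3 km − 54.26 km = 7.04 km.

7.04 km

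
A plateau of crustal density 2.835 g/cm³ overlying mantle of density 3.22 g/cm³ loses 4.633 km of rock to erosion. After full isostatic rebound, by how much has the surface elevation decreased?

0.554 km

Rebound u = e ρ_c/ρ_m = 4.633 km × 2.835/3.22 = 4.079 km.
Net surface drop = e − u = 4.633 km − 4.079 km = e (ρ_m − ρ_c)/ρ_m = 0.554 km.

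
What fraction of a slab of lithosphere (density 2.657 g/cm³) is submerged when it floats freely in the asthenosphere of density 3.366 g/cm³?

78.9%

Submerged fraction = ρ_obj/ρ_fluid = 2.657/3.366 = 78.9%.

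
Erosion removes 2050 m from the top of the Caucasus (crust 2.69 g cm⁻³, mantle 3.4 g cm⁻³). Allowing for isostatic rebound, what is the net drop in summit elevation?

428 m

Rebound u = e ρ_c/ρ_m = 2050 m × 2.69/3.4 = 1622 m.
Net surface drop = e − u = 2050 m − 1622 m = e (ρ_m − ρ_c)/ρ_m = 428 m.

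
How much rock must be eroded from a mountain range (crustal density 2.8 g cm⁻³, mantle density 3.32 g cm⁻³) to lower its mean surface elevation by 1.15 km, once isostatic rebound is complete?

Net drop Δ = e − u = e − e ρ_c/ρ_m = e (ρ_m − ρ_c)/ρ_m.
e = Δ ρ_m/(ρ_m − ρ_c) = 1.15 km × 3.32/0.52 = 7.34 km.

7.34 km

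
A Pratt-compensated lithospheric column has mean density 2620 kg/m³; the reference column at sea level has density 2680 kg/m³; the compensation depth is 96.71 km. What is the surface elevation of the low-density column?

ρ_ref D = ρ (D + h) → h = D (ρ_ref − ρ)/ρ.
h = 96.71 km × (2680 − 2620)/2620 = 2.21 km.

2.21 km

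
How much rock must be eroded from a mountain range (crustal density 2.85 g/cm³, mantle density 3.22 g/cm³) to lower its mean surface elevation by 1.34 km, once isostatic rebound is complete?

Net drop Δ = e − u = e − e ρ_c/ρ_m = e (ρ_m − ρ_c)/ρ_m.
e = Δ ρ_m/(ρ_m − ρ_c) = 1.34 km × 3.22/0.37 = 11.7 km.

11.7 km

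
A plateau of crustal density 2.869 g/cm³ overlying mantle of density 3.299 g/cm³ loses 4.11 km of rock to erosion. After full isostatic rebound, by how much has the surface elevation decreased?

Rebound u = e ρ_c/ρ_m = 4.11 km × 2.869/3.299 = 3.574 km.
Net surface drop = e − u = 4.11 km − 3.574 km = e (ρ_m − ρ_c)/ρ_m = 0.536 km.

0.536 km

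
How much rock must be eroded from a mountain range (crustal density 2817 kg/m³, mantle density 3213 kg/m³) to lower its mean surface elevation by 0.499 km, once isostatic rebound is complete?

Net drop Δ = e − u = e − e ρ_c/ρ_m = e (ρ_m − ρ_c)/ρ_m.
e = Δ ρ_m/(ρ_m − ρ_c) = 0.499 km × 3213/396 = 4.05 km.

4.05 km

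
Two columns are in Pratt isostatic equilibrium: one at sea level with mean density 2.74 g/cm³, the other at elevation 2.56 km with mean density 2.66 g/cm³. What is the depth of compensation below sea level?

85.1 km

ρ_ref D = ρ (D + h) → D (ρ_ref − ρ) = ρ h.
D = ρ h/(ρ_ref − ρ) = 2.66 × 2.56 km/(2.74 − 2.66) = 85.1 km.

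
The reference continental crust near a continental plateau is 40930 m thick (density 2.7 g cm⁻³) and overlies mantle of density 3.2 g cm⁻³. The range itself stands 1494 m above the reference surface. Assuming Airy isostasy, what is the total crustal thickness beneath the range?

50500 m

Root depth r = h ρ_c / (ρ_m − ρ_c) = 1494 m × 2.7 / 0.5 = 8068 m.
Total thickness = T + h + r = 40930 m + 1494 m + 8068 m = 50500 m.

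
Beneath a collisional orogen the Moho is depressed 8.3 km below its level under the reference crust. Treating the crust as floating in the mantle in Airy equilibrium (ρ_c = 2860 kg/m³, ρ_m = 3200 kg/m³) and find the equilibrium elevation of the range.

Balancing pressure at the compensation depth: ρ_c h = (ρ_m − ρ_c) r.
h = r (ρ_m − ρ_c) / ρ_c = 8.3 km × (3200 − 2860) / 2860 = 0.987 km.

0.987 km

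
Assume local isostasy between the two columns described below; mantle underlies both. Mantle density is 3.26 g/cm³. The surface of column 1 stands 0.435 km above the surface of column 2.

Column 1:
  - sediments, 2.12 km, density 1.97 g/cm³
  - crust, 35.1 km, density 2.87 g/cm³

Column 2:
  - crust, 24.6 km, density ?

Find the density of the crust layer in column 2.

2.65 g/cm³

Take the compensation level at the base of the deeper column (depth z_c below the surface of column 1) and equate Σ ρ_i t_i down to z_c; mantle fills any gap and the z_c terms cancel.
Column 1: 2.12×1.97 + 35.1×2.87 + (z_c − 37.22)×3.26
Column 2: 0.435×0 + 24.6×ρ + (z_c − 0.435 − 24.6)×3.26
The z_c×3.26 term appears on both sides and cancels. Collect the known terms of each column as K = Σ(ρt)_known − 3.26 × (depth of known layers): K_1 = 104.9134 − 3.26×37.22 = −16.4238; K_2 = 0 − 3.26×(0.435 + 24.6) = −81.6141.
Balance: K_1 = K_2 + 24.6×ρ, so ρ = (K_1 − K_2)/24.6 = 65.1903/24.6 = 2.65 g/cm³.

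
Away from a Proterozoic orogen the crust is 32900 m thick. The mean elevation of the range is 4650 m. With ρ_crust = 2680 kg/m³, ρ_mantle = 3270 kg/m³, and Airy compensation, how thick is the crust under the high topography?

58700 m

Root depth r = h ρ_c / (ρ_m − ρ_c) = 4650 m × 2680 / 590 = 21120 m.
Total thickness = T + h + r = 32900 m + 4650 m + 21120 m = 58700 m.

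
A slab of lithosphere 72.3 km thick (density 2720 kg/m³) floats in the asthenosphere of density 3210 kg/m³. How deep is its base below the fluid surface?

61.3 km

Draft d = t ρ_obj/ρ_fluid = 72.3 km × 2720/3210 = 61.3 km.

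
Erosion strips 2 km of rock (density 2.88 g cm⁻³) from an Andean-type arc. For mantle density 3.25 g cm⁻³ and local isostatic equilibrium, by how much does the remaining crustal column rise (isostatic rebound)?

1.77 km

Unloading: uplift u = e ρ_c/ρ_m = 2 km × 2.88/3.25 = 1.77 km.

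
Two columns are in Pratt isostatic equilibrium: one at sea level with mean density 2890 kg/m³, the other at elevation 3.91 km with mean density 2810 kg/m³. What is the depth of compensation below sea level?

137 km

ρ_ref D = ρ (D + h) → D (ρ_ref − ρ) = ρ h.
D = ρ h/(ρ_ref − ρ) = 2810 × 3.91 km/(2890 − 2810) = 137 km.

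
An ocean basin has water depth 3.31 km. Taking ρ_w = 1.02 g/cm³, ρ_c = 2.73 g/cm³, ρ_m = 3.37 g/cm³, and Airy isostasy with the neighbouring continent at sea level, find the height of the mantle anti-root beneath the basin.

In Airy isostatic equilibrium: replacing crust with seawater at the top is compensated by replacing crust with mantle at the base: d (ρ_c − ρ_w) = a (ρ_m − ρ_c).
a = d (ρ_c − ρ_w)/(ρ_m − ρ_c) = 3.31 km × 1.71/0.64 = 8.84 km.

8.84 km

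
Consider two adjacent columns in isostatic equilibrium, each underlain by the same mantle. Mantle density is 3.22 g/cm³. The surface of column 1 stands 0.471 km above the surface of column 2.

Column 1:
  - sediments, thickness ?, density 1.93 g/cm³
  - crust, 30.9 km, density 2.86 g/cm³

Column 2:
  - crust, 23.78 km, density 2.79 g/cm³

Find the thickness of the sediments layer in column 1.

Take the compensation level at the base of the deeper column (depth z_c below the surface of column 1) and equate Σ ρ_i t_i down to z_c; mantle fills any gap and the z_c terms cancel.
Column 1: x×1.93 + 30.9×2.86 + (z_c − 30.9 − x)×3.22
Column 2: 0.471×0 + 23.78×2.79 + (z_c − 0.471 − 23.78)×3.22
The z_c×3.22 term appears on both sides and cancels. Collect the known terms of each column as K = Σ(ρt)_known − 3.22 × (depth of known layers): K_1 = 88.374 − 3.22×30.9 = −11.124; K_2 = 66.3462 − 3.22×(0.471 + 23.78) = −11.74202.
Balance: K_1 − x×(3.22 − 1.93) = K_2, so x = (K_1 − K_2)/(3.22 − 1.93) = 0.61802/1.29 = 0.479 km.

0.479 km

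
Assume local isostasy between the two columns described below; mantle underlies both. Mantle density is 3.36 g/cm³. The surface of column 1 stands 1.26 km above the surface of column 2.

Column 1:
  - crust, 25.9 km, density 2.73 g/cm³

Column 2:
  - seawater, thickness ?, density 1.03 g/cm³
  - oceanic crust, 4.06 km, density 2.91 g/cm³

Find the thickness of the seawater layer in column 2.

4.4 km

Take the compensation level at the base of the deeper column (depth z_c below the surface of column 1) and equate Σ ρ_i t_i down to z_c; mantle fills any gap and the z_c terms cancel.
Column 1: 25.9×2.73 + (z_c − 25.9)×3.36
Column 2: 1.26×0 + x×1.03 + 4.06×2.91 + (z_c − 1.26 − 4.06 − x)×3.36
The z_c×3.36 term appears on both sides and cancels. Collect the known terms of each column as K = Σ(ρt)_known − 3.36 × (depth of known layers): K_1 = 70.707 − 3.36×25.9 = −16.317; K_2 = 11.8146 − 3.36×(1.26 + 4.06) = −6.0606.
Balance: K_1 = K_2 − x×(3.36 − 1.03), so x = (K_2 − K_1)/(3.36 − 1.03) = 10.2564/2.33 = 4.4 km.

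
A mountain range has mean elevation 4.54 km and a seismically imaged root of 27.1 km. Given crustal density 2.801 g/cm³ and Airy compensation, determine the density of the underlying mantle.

Airy balance: ρ_c h = (ρ_m − ρ_c) r → ρ_m = ρ_c (1 + h/r).
ρ_m = 2.801 × (1 + 4.54 km/27.1 km) = 3.27 g/cm³.

3.27 g/cm³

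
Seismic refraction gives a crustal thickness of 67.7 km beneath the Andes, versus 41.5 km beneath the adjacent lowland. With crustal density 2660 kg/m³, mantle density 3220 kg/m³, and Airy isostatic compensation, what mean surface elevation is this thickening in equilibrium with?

4.56 km

Excess crust Δ = 67.7 km − 41.5 km = 26.2 km, split between elevation h and root r with h + r = Δ.
Airy balance ρ_c h = (ρ_m − ρ_c) r gives r = h ρ_c/(ρ_m − ρ_c), so h (1 + ρ_c/(ρ_m − ρ_c)) = Δ, i.e. h = Δ (ρ_m − ρ_c)/ρ_m.
h = 26.2 km × 560/3220 = 4.56 km.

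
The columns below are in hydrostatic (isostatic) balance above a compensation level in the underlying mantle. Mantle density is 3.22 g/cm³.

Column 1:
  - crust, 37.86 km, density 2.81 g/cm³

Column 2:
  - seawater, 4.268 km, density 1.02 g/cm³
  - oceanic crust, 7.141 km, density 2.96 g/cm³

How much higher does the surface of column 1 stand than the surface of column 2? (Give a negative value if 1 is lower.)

1.33 km

For any compensation level in the mantle, the mantle terms cancel and isostasy reduces to e = (Σt_1 − Σt_2) − (Σ(ρt)_1 − Σ(ρt)_2) / ρ_m.
Σt_1 = 37.86 km; Σt_2 = 11.409 km; Σ(ρt)_1 = 106.3866; Σ(ρt)_2 = 25.49072 (in km·g/cm³).
e = (37.86 − 11.409) − (106.3866 − 25.49072) / 3.22 = 1.33 km.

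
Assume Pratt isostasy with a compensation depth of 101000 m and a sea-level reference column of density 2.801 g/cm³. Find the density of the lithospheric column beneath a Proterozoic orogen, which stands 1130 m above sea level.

2.77 g/cm³

Pratt balance: ρ_ref D = ρ (D + h).
ρ = ρ_ref D/(D + h) = 2.801 × 101000 m/(101000 m + 1130 m) = 2.77 g/cm³.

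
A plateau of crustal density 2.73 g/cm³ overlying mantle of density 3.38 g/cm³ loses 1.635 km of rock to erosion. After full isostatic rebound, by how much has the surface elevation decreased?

0.314 km

Rebound u = e ρ_c/ρ_m = 1.635 km × 2.73/3.38 = 1.321 km.
Net surface drop = e − u = 1.635 km − 1.321 km = e (ρ_m − ρ_c)/ρ_m = 0.314 km.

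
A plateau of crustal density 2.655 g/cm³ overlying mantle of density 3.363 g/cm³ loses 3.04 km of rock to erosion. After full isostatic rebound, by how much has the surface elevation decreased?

0.64 km

Rebound u = e ρ_c/ρ_m = 3.04 km × 2.655/3.363 = 2.4 km.
Net surface drop = e − u = 3.04 km − 2.4 km = e (ρ_m − ρ_c)/ρ_m = 0.64 km.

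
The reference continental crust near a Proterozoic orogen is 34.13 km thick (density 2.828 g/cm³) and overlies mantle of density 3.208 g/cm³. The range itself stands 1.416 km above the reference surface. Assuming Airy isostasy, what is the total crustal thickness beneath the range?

Root depth r = h ρ_c / (ρ_m − ρ_c) = 1.416 km × 2.828 / 0.38 = 10.54 km.
Total thickness = T + h + r = 34.13 km + 1.416 km + 10.54 km = 46.1 km.

46.1 km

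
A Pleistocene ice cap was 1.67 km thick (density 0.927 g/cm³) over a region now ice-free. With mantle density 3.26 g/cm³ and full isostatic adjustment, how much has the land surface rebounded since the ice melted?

0.475 km

Removing the load lets mantle flow back in; uplift u satisfies ρ_ice t = ρ_m u.
u = t ρ_ice/ρ_m = 1.67 km × 0.927/3.26 = 0.475 km.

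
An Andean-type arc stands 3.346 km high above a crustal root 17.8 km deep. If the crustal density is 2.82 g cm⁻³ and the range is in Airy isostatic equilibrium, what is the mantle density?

Airy balance: ρ_c h = (ρ_m − ρ_c) r → ρ_m = ρ_c (1 + h/r).
ρ_m = 2.82 × (1 + 3.346 km/17.8 km) = 3.35 g cm⁻³.

3.35 g cm⁻³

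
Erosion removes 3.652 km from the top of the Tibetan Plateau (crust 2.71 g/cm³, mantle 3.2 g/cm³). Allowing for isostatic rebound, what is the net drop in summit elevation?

Rebound u = e ρ_c/ρ_m = 3.652 km × 2.71/3.2 = 3.093 km.
Net surface drop = e − u = 3.652 km − 3.093 km = e (ρ_m − ρ_c)/ρ_m = 0.559 km.

0.559 km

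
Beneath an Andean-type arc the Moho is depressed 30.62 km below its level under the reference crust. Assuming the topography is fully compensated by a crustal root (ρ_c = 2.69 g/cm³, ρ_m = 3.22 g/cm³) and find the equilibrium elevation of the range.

Isostatic balance requires: ρ_c h = (ρ_m − ρ_c) r.
h = r (ρ_m − ρ_c) / ρ_c = 30.62 km × (3.22 − 2.69) / 2.69 = 6.03 km.

6.03 km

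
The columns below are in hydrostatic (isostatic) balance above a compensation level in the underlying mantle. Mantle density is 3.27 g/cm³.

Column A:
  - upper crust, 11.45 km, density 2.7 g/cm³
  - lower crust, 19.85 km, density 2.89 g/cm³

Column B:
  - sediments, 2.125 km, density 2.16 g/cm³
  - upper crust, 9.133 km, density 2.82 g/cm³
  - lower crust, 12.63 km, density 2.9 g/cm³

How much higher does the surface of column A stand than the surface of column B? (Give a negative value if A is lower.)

For any compensation level in the mantle, the mantle terms cancel and isostasy reduces to e = (Σt_A − Σt_B) − (Σ(ρt)_A − Σ(ρt)_B) / ρ_m.
Σt_A = 31.3 km; Σt_B = 23.888 km; Σ(ρt)_A = 88.2815; Σ(ρt)_B = 66.97206 (in km·g/cm³).
e = (31.3 − 23.888) − (88.2815 − 66.97206) / 3.27 = 0.895 km.

0.895 km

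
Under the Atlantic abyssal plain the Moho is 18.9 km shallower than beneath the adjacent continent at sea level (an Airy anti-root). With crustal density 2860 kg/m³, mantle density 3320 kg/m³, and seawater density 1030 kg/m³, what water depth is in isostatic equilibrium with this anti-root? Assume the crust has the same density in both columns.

4.75 km

Replacing a thickness d of crust by seawater at the top must be balanced by replacing crust with mantle at the base: d (ρ_c − ρ_w) = a (ρ_m − ρ_c).
d = a (ρ_m − ρ_c)/(ρ_c − ρ_w) = 18.9 km × 460/1830 = 4.75 km.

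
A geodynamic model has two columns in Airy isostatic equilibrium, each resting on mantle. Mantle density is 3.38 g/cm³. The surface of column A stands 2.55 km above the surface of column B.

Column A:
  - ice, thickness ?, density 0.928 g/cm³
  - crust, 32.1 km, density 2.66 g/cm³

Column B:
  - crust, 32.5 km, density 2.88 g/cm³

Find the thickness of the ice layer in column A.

0.717 km

Take the compensation level at the base of the deeper column (depth z_c below the surface of column A) and equate Σ ρ_i t_i down to z_c; mantle fills any gap and the z_c terms cancel.
Column A: x×0.928 + 32.1×2.66 + (z_c − 32.1 − x)×3.38
Column B: 2.55×0 + 32.5×2.88 + (z_c − 2.55 − 32.5)×3.38
The z_c×3.38 term appears on both sides and cancels. Collect the known terms of each column as K = Σ(ρt)_known − 3.38 × (depth of known layers): K_A = 85.386 − 3.38×32.1 = −23.112; K_B = 93.6 − 3.38×(2.55 + 32.5) = −24.869.
Balance: K_A − x×(3.38 − 0.928) = K_B, so x = (K_A − K_B)/(3.38 − 0.928) = 1.757/2.452 = 0.717 km.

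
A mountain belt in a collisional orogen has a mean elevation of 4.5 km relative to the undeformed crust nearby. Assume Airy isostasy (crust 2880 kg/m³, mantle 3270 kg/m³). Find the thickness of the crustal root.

For local isostatic compensation: the weight of the topography is balanced by the buoyancy of the root, ρ_c h = (ρ_m − ρ_c) r.
r = h · ρ_c / (ρ_m − ρ_c) = 4.5 km × 2880 / (3270 − 2880) = 33.2 km.

33.2 km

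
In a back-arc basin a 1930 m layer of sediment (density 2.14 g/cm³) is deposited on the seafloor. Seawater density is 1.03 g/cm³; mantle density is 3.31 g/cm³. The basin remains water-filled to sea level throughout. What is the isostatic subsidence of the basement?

940 m

Submarine loading: the sediment displaces seawater, and the subsidence is in turn flooded, so s (ρ_m − ρ_w) = t (ρ_sed − ρ_w).
s = 1930 m × (2.14 − 1.03) / (3.31 − 1.03) = 940 m.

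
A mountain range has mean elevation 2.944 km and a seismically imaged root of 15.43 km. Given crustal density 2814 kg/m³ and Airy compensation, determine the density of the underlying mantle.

Airy balance: ρ_c h = (ρ_m − ρ_c) r → ρ_m = ρ_c (1 + h/r).
ρ_m = 2814 × (1 + 2.944 km/15.43 km) = 3350 kg/m³.

3350 kg/m³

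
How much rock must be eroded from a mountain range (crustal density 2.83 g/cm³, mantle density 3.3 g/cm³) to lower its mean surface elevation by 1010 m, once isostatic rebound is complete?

Net drop Δ = e − u = e − e ρ_c/ρ_m = e (ρ_m − ρ_c)/ρ_m.
e = Δ ρ_m/(ρ_m − ρ_c) = 1010 m × 3.3/0.47 = 7090 m.

7090 m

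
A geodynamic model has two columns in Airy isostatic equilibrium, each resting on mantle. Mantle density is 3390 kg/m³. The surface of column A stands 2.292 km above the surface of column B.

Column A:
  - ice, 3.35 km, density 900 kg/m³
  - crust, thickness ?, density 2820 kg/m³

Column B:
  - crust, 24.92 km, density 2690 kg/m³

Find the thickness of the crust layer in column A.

Take the compensation level at the base of the deeper column (depth z_c below the surface of column A) and equate Σ ρ_i t_i down to z_c; mantle fills any gap and the z_c terms cancel.
Column A: 3.35×900 + x×2820 + (z_c − 3.35 − x)×3390
Column B: 2.292×0 + 24.92×2690 + (z_c − 2.292 − 24.92)×3390
The z_c×3390 term appears on both sides and cancels. Collect the known terms of each column as K = Σ(ρt)_known − 3390 × (depth of known layers): K_A = 3015 − 3390×3.35 = −8341.5; K_B = 67034.8 − 3390×(2.292 + 24.92) = −25213.88.
Balance: K_A − x×(3390 − 2820) = K_B, so x = (K_A − K_B)/(3390 − 2820) = 16872.4/570 = 29.6 km.

29.6 km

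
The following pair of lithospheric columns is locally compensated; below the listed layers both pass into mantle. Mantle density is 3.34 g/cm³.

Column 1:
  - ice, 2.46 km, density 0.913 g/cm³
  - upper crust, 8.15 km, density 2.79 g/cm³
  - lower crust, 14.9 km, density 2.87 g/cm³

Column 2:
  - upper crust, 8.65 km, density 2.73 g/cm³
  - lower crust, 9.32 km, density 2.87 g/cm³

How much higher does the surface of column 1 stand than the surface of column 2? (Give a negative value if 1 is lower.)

2.34 km

For any compensation level in the mantle, the mantle terms cancel and isostasy reduces to e = (Σt_1 − Σt_2) − (Σ(ρt)_1 − Σ(ρt)_2) / ρ_m.
Σt_1 = 25.51 km; Σt_2 = 17.97 km; Σ(ρt)_1 = 67.74748; Σ(ρt)_2 = 50.3629 (in km·g/cm³).
e = (25.51 − 17.97) − (67.74748 − 50.3629) / 3.34 = 2.34 km.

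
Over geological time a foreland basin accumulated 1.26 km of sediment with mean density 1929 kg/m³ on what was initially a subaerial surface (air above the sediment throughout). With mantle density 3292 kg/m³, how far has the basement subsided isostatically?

Subaerial load: s = t ρ_sed / ρ_m = 1.26 km × 1929/3292 = 0.738 km.

0.738 km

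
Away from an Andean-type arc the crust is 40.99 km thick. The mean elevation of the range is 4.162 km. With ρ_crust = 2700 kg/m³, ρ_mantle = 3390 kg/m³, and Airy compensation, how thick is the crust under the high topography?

Root depth r = h ρ_c / (ρ_m − ρ_c) = 4.162 km × 2700 / 690 = 16.29 km.
Total thickness = T + h + r = 40.99 km + 4.162 km + 16.29 km = 61.4 km.

61.4 km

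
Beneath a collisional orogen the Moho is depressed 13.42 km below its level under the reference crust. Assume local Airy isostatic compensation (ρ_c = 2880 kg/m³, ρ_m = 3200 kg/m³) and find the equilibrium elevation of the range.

1.49 km

By Archimedes' principle applied to the lithosphere: ρ_c h = (ρ_m − ρ_c) r.
h = r (ρ_m − ρ_c) / ρ_c = 13.42 km × (3200 − 2880) / 2880 = 1.49 km.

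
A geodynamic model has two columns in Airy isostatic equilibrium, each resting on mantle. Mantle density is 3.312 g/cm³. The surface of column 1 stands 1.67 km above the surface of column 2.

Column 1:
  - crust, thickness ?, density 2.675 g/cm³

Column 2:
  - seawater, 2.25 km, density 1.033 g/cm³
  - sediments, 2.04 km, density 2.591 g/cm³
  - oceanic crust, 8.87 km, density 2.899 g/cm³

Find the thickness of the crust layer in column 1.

24.8 km

Take the compensation level at the base of the deeper column (depth z_c below the surface of column 1) and equate Σ ρ_i t_i down to z_c; mantle fills any gap and the z_c terms cancel.
Column 1: x×2.675 + (z_c − 0 − x)×3.312
Column 2: 1.67×0 + 2.25×1.033 + 2.04×2.591 + 8.87×2.899 + (z_c − 1.67 − 13.16)×3.312
The z_c×3.312 term appears on both sides and cancels. Collect the known terms of each column as K = Σ(ρt)_known − 3.312 × (depth of known layers): K_1 = 0 − 3.312×0 = 0; K_2 = 33.32402 − 3.312×(1.67 + 13.16) = −15.79294.
Balance: K_1 − x×(3.312 − 2.675) = K_2, so x = (K_1 − K_2)/(3.312 − 2.675) = 15.7929/0.637 = 24.8 km.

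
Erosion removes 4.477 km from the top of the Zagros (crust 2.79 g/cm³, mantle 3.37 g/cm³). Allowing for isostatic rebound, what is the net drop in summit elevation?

Rebound u = e ρ_c/ρ_m = 4.477 km × 2.79/3.37 = 3.706 km.
Net surface drop = e − u = 4.477 km − 3.706 km = e (ρ_m − ρ_c)/ρ_m = 0.771 km.

0.771 km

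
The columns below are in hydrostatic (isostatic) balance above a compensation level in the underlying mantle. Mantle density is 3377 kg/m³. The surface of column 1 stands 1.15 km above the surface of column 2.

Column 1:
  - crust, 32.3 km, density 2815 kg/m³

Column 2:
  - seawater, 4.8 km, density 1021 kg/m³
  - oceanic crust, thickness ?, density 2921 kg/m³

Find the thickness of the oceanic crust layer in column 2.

6.49 km

Take the compensation level at the base of the deeper column (depth z_c below the surface of column 1) and equate Σ ρ_i t_i down to z_c; mantle fills any gap and the z_c terms cancel.
Column 1: 32.3×2815 + (z_c − 32.3)×3377
Column 2: 1.15×0 + 4.8×1021 + x×2921 + (z_c − 1.15 − 4.8 − x)×3377
The z_c×3377 term appears on both sides and cancels. Collect the known terms of each column as K = Σ(ρt)_known − 3377 × (depth of known layers): K_1 = 90924.5 − 3377×32.3 = −18152.6; K_2 = 4900.8 − 3377×(1.15 + 4.8) = −15192.35.
Balance: K_1 = K_2 − x×(3377 − 2921), so x = (K_2 − K_1)/(3377 − 2921) = 2960.25/456 = 6.49 km.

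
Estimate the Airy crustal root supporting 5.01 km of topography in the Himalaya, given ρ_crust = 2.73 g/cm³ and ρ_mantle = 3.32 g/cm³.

23.2 km

Balancing pressure at the compensation depth: the weight of the topography is balanced by the buoyancy of the root, ρ_c h = (ρ_m − ρ_c) r.
r = h · ρ_c / (ρ_m − ρ_c) = 5.01 km × 2.73 / (3.32 − 2.73) = 23.2 km.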